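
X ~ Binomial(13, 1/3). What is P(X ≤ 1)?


P(X ≤ 1) = Σ P(X=i) for i=0..1
P(X=0) = 8192/1594323
P(X=1) = 53248/1594323
Sum = 20480/531441

P(X ≤ 1) = 20480/531441 ≈ 3.85%


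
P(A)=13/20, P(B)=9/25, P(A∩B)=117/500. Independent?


P(A)×P(B) = 117/500
P(A∩B) = 117/500
Equal ✓ → Independent

Yes, independent


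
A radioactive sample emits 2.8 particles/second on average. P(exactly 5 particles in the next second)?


Poisson(λ=2.8): P(X=5) = e^(-λ)×λ^k/k!
= e^(-2.8) × 2.8^5 / 5!
≈ 0.06081006263 × 172.10368 / 120 ≈ 0.087214

P(X=5) ≈ 0.087214 ≈ 8.72%


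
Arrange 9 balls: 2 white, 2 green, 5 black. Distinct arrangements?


9!/(2!×2!×5!) = 756

756


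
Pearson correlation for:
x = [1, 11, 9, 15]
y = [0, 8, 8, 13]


n=4, Σx=36, Σy=29, Σxy=355, Σx²=428, Σy²=297
r = (4×355 - 36×29)/√((4×428 - 36²)(4×297 - 29²))
= 376/√(416×347) = 376/√144352 ≈ 376/379.9368 ≈ 0.9896

r ≈ 0.9896


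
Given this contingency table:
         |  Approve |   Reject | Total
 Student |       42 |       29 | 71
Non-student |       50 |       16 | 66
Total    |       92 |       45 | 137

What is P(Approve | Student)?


P(Approve | Student) = 42/(42+29) = 42/71

P(Approve|Student) = 42/71 ≈ 59.15%


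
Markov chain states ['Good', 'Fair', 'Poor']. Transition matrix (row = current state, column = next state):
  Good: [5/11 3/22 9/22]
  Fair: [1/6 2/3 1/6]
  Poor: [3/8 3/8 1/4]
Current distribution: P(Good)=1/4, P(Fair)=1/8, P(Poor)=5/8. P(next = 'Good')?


P(next=Good) = Σᵢ P(now=i)×P(i→Good)
= 1/4×5/11 + 1/8×1/6 + 5/8×3/8
= 5/44 + 1/48 + 15/64 = 779/2112

P = 779/2112 ≈ 0.3688


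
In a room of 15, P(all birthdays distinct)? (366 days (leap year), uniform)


P(all different) = Π(366-i)/366 for i=0..14
= (366/366)×(365/366)×...×(352/366)
= 0.747702

P ≈ 0.7477 ≈ 74.77%


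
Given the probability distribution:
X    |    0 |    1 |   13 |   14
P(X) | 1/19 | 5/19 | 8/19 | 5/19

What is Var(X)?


E[X] = 179/19
E[X²] = 123
Var(X) = E[X²] - (E[X])² = 123 - 32041/361 = 12362/361

Var(X) = 12362/361 ≈ 34.2438


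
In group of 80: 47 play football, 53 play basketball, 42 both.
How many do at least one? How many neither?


|A∪B| = 47+53-42 = 58
Neither = 80-58 = 22

At least one: 58; Neither: 22


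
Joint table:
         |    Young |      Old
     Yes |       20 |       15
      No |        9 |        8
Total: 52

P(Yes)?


P(Yes) = (20+15)/52 = 35/52

P(Yes) = 35/52 ≈ 67.31%


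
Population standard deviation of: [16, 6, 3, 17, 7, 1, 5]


Mean = 55/7
  (16-55/7)²=3249/49
  (6-55/7)²=169/49
  (3-55/7)²=1156/49
  (17-55/7)²=4096/49
  (7-55/7)²=36/49
  (1-55/7)²=2304/49
  (5-55/7)²=400/49
Σ(x-μ)² = 1630/7
σ² = (1630/7)/7 = 1630/49

σ = √(1630/49) ≈ 5.7676


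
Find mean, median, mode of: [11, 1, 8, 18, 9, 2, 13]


Sorted: [1, 2, 8, 9, 11, 13, 18]
Mean = 62/7
Median = 9
Freq: {11: 1, 1: 1, 8: 1, 18: 1, 9: 1, 2: 1, 13: 1}
Mode: No mode

Mean=62/7, Median=9, Mode=No mode


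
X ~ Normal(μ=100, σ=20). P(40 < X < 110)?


z₁=(40-100)/20=-3.0, z₂=(110-100)/20=0.5
P = Φ(0.5) - Φ(-3.0) = 0.691462 - 0.001350 = 0.690112 ≈ 0.6901

P(40 < X < 110) ≈ 0.6901


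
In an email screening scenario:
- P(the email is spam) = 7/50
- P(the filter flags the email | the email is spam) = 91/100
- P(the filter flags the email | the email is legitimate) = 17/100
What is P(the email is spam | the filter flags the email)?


Using Bayes' theorem:
P(A|B) = P(B|A)·P(A) / P(B)

P(the filter flags the email) = 91/100 × 7/50 + 17/100 × 43/50
= 637/5000 + 731/5000 = 171/625

P(the email is spam|the filter flags the email) = (637/5000) / (171/625) = 637/1368

P(the email is spam|the filter flags the email) = 637/1368 ≈ 46.56%


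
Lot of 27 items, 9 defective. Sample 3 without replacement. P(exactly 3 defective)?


Hypergeometric: C(9,3)×C(18,0)/C(27,3)
= 84×1/2925 = 28/975

P(X=3) = 28/975 ≈ 2.87%


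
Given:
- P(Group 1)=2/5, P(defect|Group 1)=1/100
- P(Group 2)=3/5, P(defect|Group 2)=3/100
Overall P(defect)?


P(B) = Σ P(B|Aᵢ)×P(Aᵢ)
  1/100×2/5 = 1/250
  3/100×3/5 = 9/500
Sum = 11/500

P(defect) = 11/500 ≈ 2.20%


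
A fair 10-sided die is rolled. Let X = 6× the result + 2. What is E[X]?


E[die] = (1+10)/2 = 11/2
E[X] = 6×11/2 + 2 = 35

E[X] = 35


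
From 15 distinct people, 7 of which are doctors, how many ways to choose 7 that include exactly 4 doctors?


Choose 4 of the 7 doctors and 3 of the other 8 people:
C(7,4)×C(8,3) = 35×56 = 1960

1960


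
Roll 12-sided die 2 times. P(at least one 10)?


P(no 10)^2 = (11/12)^2 = 121/144
P(≥1) = 1 - 121/144 = 23/144

P = 23/144 ≈ 15.97%


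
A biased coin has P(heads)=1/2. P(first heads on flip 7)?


Geometric: P(X=7) = (1-p)^(k-1)×p = (1/2)^6×1/2 = 1/128

P(X=7) = 1/128 ≈ 0.78%


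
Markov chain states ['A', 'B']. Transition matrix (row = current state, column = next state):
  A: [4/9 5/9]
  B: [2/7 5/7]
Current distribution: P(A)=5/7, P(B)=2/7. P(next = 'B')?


P(next=B) = Σᵢ P(now=i)×P(i→B)
= 5/7×5/9 + 2/7×5/7
= 25/63 + 10/49 = 265/441

P = 265/441 ≈ 0.6009


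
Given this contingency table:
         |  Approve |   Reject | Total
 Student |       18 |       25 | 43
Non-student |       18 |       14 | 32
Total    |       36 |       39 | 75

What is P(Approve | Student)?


P(Approve | Student) = 18/(18+25) = 18/43

P(Approve|Student) = 18/43 ≈ 41.86%


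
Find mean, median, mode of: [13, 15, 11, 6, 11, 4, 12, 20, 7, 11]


Sorted: [4, 6, 7, 11, 11, 11, 12, 13, 15, 20]
Mean = 110/10 = 11
Median = 11
Freq: {13: 1, 15: 1, 11: 3, 6: 1, 4: 1, 12: 1, 20: 1, 7: 1}
Mode: [11]

Mean=11, Median=11, Mode=11


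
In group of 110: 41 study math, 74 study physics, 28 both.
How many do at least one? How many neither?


|A∪B| = 41+74-28 = 87
Neither = 110-87 = 23

At least one: 87; Neither: 23


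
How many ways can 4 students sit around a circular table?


Circular arrangements of 4 distinct objects: fix one position to break rotational symmetry.
(n-1)! = 3! = 6

6


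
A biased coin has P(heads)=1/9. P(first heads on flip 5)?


Geometric: P(X=5) = (1-p)^(k-1)×p = (8/9)^4×1/9 = 4096/59049

P(X=5) = 4096/59049 ≈ 6.94%


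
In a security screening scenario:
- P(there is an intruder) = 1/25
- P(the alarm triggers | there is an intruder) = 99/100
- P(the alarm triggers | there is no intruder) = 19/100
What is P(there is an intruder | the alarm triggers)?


Using Bayes' theorem:
P(A|B) = P(B|A)·P(A) / P(B)

P(the alarm triggers) = 99/100 × 1/25 + 19/100 × 24/25
= 99/2500 + 114/625 = 111/500

P(there is an intruder|the alarm triggers) = (99/2500) / (111/500) = 33/185

P(there is an intruder|the alarm triggers) = 33/185 ≈ 17.84%


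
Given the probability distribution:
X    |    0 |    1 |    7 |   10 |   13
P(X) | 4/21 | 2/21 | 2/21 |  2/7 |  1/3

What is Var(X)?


E[X] = 167/21
E[X²] = 269/3
Var(X) = E[X²] - (E[X])² = 269/3 - 27889/441 = 11654/441

Var(X) = 11654/441 ≈ 26.4263


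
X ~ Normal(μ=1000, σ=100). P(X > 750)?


z = (750-1000)/100 = -2.5
P(X > 750) = 1 - P(Z ≤ -2.5) = 1 - 0.0062 = 0.9938

P(X > 750) ≈ 0.9938


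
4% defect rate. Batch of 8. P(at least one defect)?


P(all good) = (24/25)^8 = 110075314176/152587890625
P(≥1 defect) = 42512576449/152587890625

P = 42512576449/152587890625 ≈ 27.86%


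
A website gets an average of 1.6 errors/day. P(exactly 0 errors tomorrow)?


Poisson(λ=1.6): P(X=0) = e^(-λ)×λ^k/k!
= e^(-1.6) × 1.6^0 / 0!
≈ 0.201896518 × 1 / 1 ≈ 0.201897

P(X=0) ≈ 0.201897 ≈ 20.19%


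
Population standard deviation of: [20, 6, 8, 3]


Mean = 37/4
  (20-37/4)²=1849/16
  (6-37/4)²=169/16
  (8-37/4)²=25/16
  (3-37/4)²=625/16
Σ(x-μ)² = 667/4
σ² = (667/4)/4 = 667/16

σ = √(667/16) ≈ 6.4566


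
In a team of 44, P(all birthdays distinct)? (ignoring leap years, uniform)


P(all different) = Π(365-i)/365 for i=0..43
= (365/365)×(364/365)×...×(322/365)
= 0.067115

P ≈ 0.0671 ≈ 6.71%


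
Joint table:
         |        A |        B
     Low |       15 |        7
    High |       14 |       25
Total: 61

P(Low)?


P(Low) = (15+7)/61 = 22/61

P(Low) = 22/61 ≈ 36.07%


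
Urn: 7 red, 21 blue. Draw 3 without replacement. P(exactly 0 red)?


Hypergeometric: C(7,0)×C(21,3)/C(28,3)
= 1×1330/3276 = 95/234

P(X=0) = 95/234 ≈ 40.60%


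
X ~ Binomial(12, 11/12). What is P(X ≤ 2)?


P(X ≤ 2) = Σ P(X=i) for i=0..2
P(X=0) = 1/8916100448256
P(X=1) = 11/743008370688
P(X=2) = 1331/1486016741376
Sum = 8119/8916100448256

P(X ≤ 2) = 8119/8916100448256 ≈ 0.00%


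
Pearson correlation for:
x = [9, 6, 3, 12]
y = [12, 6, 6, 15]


n=4, Σx=30, Σy=39, Σxy=342, Σx²=270, Σy²=441
r = (4×342 - 30×39)/√((4×270 - 30²)(4×441 - 39²))
= 198/√(180×243) = 198/√43740 ≈ 198/209.1411 ≈ 0.9467

r ≈ 0.9467


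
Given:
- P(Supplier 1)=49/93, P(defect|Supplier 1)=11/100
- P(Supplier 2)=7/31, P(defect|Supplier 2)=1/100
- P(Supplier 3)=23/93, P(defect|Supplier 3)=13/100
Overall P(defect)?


P(B) = Σ P(B|Aᵢ)×P(Aᵢ)
  11/100×49/93 = 539/9300
  1/100×7/31 = 7/3100
  13/100×23/93 = 299/9300
Sum = 859/9300

P(defect) = 859/9300 ≈ 9.24%


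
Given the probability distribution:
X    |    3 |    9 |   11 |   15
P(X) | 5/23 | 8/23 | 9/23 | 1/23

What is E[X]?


E[X] = Σ x·P(X=x)
= (3)×(5/23) + (9)×(8/23) + (11)×(9/23) + (15)×(1/23)
= 201/23

E[X] = 201/23


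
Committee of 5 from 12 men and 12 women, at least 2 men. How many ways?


Count by #men:
  2M,3W: C(12,2)×C(12,3)=14520
  3M,2W: C(12,3)×C(12,2)=14520
  4M,1W: C(12,4)×C(12,1)=5940
  5M,0W: C(12,5)×C(12,0)=792
Total = 35772

35772


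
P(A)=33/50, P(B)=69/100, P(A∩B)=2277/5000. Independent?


P(A)×P(B) = 2277/5000
P(A∩B) = 2277/5000
Equal ✓ → Independent

Yes, independent


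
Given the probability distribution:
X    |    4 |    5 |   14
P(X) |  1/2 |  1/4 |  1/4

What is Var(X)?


E[X] = 27/4
E[X²] = 253/4
Var(X) = E[X²] - (E[X])² = 253/4 - 729/16 = 283/16

Var(X) = 283/16 ≈ 17.6875


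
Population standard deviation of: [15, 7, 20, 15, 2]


Mean = 59/5
  (15-59/5)²=256/25
  (7-59/5)²=576/25
  (20-59/5)²=1681/25
  (15-59/5)²=256/25
  (2-59/5)²=2401/25
Σ(x-μ)² = 1034/5
σ² = (1034/5)/5 = 1034/25

σ = √(1034/25) ≈ 6.4312


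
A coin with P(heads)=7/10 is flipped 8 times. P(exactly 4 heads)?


Binomial: P(X=4) = C(8,4)×p^4×(1-p)^4
= 70 × 2401/10000 × 81/10000 = 1361367/10000000

P(X=4) = 1361367/10000000 ≈ 13.61%


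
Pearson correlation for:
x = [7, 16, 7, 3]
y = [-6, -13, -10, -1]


n=4, Σx=33, Σy=-30, Σxy=-323, Σx²=363, Σy²=306
r = (4×(-323) - 33×(-30))/√((4×363 - 33²)(4×306 - (-30)²))
= -302/√(363×324) = -302/√117612 ≈ -302/342.9461 ≈ -0.8806

r ≈ -0.8806


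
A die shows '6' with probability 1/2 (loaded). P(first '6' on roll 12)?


Geometric: P(X=12) = (1-p)^(k-1)×p = (1/2)^11×1/2 = 1/4096

P(X=12) = 1/4096 ≈ 0.02%


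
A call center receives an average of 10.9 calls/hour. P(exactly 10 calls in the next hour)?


Poisson(λ=10.9): P(X=10) = e^(-λ)×λ^k/k!
= e^(-10.9) × 10.9^10 / 10!
≈ 1.8458234e-05 × 23673636745.9 / 3628800 ≈ 0.120418

P(X=10) ≈ 0.120418 ≈ 12.04%


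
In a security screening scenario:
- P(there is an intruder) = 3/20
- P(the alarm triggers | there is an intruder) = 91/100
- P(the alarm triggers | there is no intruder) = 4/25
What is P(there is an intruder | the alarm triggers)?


Using Bayes' theorem:
P(A|B) = P(B|A)·P(A) / P(B)

P(the alarm triggers) = 91/100 × 3/20 + 4/25 × 17/20
= 273/2000 + 17/125 = 109/400

P(there is an intruder|the alarm triggers) = (273/2000) / (109/400) = 273/545

P(there is an intruder|the alarm triggers) = 273/545 ≈ 50.09%


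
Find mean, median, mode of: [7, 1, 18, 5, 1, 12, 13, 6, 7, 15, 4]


Sorted: [1, 1, 4, 5, 6, 7, 7, 12, 13, 15, 18]
Mean = 89/11
Median = 7
Freq: {7: 2, 1: 2, 18: 1, 5: 1, 12: 1, 13: 1, 6: 1, 15: 1, 4: 1}
Mode: [1, 7]

Mean=89/11, Median=7, Mode=[1, 7]


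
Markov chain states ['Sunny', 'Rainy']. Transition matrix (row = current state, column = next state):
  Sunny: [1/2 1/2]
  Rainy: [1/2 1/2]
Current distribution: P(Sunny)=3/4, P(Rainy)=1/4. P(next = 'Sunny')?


P(next=Sunny) = Σᵢ P(now=i)×P(i→Sunny)
= 3/4×1/2 + 1/4×1/2
= 3/8 + 1/8 = 1/2

P = 1/2 ≈ 0.5000


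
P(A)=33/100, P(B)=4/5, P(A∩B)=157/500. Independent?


P(A)×P(B) = 33/125
P(A∩B) = 157/500
Not equal → NOT independent

No, not independent


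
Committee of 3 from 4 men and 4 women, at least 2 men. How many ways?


Count by #men:
  2M,1W: C(4,2)×C(4,1)=24
  3M,0W: C(4,3)×C(4,0)=4
Total = 28

28


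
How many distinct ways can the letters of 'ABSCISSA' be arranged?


Letters: 8, freq: {'A': 2, 'B': 1, 'S': 3, 'C': 1, 'I': 1}
8!/(2!×1!×3!×1!×1!) = 40320/12 = 3360

3360


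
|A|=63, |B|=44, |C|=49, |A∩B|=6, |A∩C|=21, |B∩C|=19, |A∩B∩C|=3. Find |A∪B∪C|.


|A∪B∪C| = 63+44+49-6-21-19+3 = 113

|A∪B∪C| = 113


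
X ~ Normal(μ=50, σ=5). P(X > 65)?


z = (65-50)/5 = 3.0
P(X > 65) = 1 - P(Z ≤ 3.0) = 1 - 0.9987 = 0.0013

P(X > 65) ≈ 0.0013


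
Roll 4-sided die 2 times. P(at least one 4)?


P(no 4)^2 = (3/4)^2 = 9/16
P(≥1) = 1 - 9/16 = 7/16

P = 7/16 ≈ 43.75%


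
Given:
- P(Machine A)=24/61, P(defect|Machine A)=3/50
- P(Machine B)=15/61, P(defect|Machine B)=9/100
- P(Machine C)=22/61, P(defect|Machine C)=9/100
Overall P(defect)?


P(B) = Σ P(B|Aᵢ)×P(Aᵢ)
  3/50×24/61 = 36/1525
  9/100×15/61 = 27/1220
  9/100×22/61 = 99/3050
Sum = 477/6100

P(defect) = 477/6100 ≈ 7.82%


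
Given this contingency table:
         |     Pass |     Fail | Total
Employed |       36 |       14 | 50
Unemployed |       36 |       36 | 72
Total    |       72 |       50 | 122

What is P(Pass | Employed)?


P(Pass | Employed) = 36/(36+14) = 36/50 = 18/25

P(Pass|Employed) = 18/25 ≈ 72.00%


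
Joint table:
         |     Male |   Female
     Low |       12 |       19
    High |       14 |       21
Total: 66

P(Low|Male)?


P(Low|Male) = 12/(12+14) = 12/26 = 6/13

P = 6/13 ≈ 46.15%


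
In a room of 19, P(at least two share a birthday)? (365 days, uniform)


P(all different) = Π(365-i)/365 for i=0..18
= 0.620881
P(match) = 1 - 0.620881 = 0.379119

P ≈ 0.3791 ≈ 37.91%


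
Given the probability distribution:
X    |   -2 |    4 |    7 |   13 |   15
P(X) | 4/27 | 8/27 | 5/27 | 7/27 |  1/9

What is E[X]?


E[X] = Σ x·P(X=x)
= (-2)×(4/27) + (4)×(8/27) + (7)×(5/27) + (13)×(7/27) + (15)×(1/9)
= 65/9

E[X] = 65/9


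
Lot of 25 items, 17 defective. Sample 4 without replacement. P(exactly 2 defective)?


Hypergeometric: C(17,2)×C(8,2)/C(25,4)
= 136×28/12650 = 1904/6325

P(X=2) = 1904/6325 ≈ 30.10%


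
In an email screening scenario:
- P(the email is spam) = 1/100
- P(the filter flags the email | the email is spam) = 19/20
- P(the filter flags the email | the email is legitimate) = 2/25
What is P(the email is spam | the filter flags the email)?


Using Bayes' theorem:
P(A|B) = P(B|A)·P(A) / P(B)

P(the filter flags the email) = 19/20 × 1/100 + 2/25 × 99/100
= 19/2000 + 99/1250 = 887/10000

P(the email is spam|the filter flags the email) = (19/2000) / (887/10000) = 95/887

P(the email is spam|the filter flags the email) = 95/887 ≈ 10.71%


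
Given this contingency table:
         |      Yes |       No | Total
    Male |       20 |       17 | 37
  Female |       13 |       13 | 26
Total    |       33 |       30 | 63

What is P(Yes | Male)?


P(Yes | Male) = 20/(20+17) = 20/37

P(Yes|Male) = 20/37 ≈ 54.05%


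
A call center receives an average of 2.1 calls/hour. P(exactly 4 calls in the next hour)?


Poisson(λ=2.1): P(X=4) = e^(-λ)×λ^k/k!
= e^(-2.1) × 2.1^4 / 4!
≈ 0.1224564283 × 19.4481 / 24 ≈ 0.099231

P(X=4) ≈ 0.099231 ≈ 9.92%


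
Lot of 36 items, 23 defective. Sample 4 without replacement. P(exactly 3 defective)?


Hypergeometric: C(23,3)×C(13,1)/C(36,4)
= 1771×13/58905 = 299/765

P(X=3) = 299/765 ≈ 39.08%


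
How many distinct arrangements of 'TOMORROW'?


Letters: 8, freq: {'T': 1, 'O': 3, 'M': 1, 'R': 2, 'W': 1}
8!/(1!×3!×1!×2!×1!) = 40320/12 = 3360

3360


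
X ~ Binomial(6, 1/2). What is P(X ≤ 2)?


P(X ≤ 2) = Σ P(X=i) for i=0..2
P(X=0) = 1/64
P(X=1) = 3/32
P(X=2) = 15/64
Sum = 11/32

P(X ≤ 2) = 11/32 ≈ 34.38%


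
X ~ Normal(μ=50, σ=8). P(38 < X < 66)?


z₁=(38-50)/8=-1.5, z₂=(66-50)/8=2.0
P = Φ(2.0) - Φ(-1.5) = 0.977250 - 0.066807 = 0.910443 ≈ 0.9104

P(38 < X < 66) ≈ 0.9104


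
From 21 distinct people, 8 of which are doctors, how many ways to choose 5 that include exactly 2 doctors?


Choose 2 of the 8 doctors and 3 of the other 13 people:
C(8,2)×C(13,3) = 28×286 = 8008

8008


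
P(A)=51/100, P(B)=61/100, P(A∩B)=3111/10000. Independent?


P(A)×P(B) = 3111/10000
P(A∩B) = 3111/10000
Equal ✓ → Independent

Yes, independent


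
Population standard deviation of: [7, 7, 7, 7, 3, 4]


Mean = 35/6
  (7-35/6)²=49/36
  (7-35/6)²=49/36
  (7-35/6)²=49/36
  (7-35/6)²=49/36
  (3-35/6)²=289/36
  (4-35/6)²=121/36
Σ(x-μ)² = 101/6
σ² = (101/6)/6 = 101/36

σ = √(101/36) ≈ 1.6750


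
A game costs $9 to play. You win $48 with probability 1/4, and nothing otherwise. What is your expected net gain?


E[gain] = (48-9)×1/4 + (-9)×3/4
= 39/4 - 27/4 = 3

Expected net gain = $3 ≈ $3.00


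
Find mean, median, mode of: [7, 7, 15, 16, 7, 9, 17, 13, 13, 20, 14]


Sorted: [7, 7, 7, 9, 13, 13, 14, 15, 16, 17, 20]
Mean = 138/11
Median = 13
Freq: {7: 3, 15: 1, 16: 1, 9: 1, 17: 1, 13: 2, 20: 1, 14: 1}
Mode: [7]

Mean=138/11, Median=13, Mode=7


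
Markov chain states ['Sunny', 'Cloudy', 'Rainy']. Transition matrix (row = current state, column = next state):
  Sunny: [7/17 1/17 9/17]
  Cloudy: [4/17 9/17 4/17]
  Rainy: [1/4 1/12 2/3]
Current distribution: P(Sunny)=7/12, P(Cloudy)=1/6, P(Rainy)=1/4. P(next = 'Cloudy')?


P(next=Cloudy) = Σᵢ P(now=i)×P(i→Cloudy)
= 7/12×1/17 + 1/6×9/17 + 1/4×1/12
= 7/204 + 3/34 + 1/48 = 39/272

P = 39/272 ≈ 0.1434


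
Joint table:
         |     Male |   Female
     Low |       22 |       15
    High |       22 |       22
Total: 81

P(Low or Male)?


P(Low∨Male) = P(Low) + P(Male) - P(Low∧Male)
= (37 + 44 - 22)/81 = 59/81

P = 59/81 ≈ 72.84%


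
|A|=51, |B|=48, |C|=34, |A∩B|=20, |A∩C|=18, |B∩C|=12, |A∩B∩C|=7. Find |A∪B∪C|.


|A∪B∪C| = 51+48+34-20-18-12+7 = 90

|A∪B∪C| = 90


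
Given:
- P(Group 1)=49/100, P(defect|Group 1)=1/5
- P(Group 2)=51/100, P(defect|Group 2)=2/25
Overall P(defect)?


P(B) = Σ P(B|Aᵢ)×P(Aᵢ)
  1/5×49/100 = 49/500
  2/25×51/100 = 51/1250
Sum = 347/2500

P(defect) = 347/2500 ≈ 13.88%


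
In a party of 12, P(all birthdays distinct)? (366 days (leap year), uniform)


P(all different) = Π(366-i)/366 for i=0..11
= (366/366)×(365/366)×...×(355/366)
= 0.833396

P ≈ 0.8334 ≈ 83.34%


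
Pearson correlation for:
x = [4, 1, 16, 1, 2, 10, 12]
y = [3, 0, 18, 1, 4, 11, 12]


n=7, Σx=46, Σy=49, Σxy=563, Σx²=522, Σy²=615
r = (7×563 - 46×49)/√((7×522 - 46²)(7×615 - 49²))
= 1687/√(1538×1904) = 1687/√2928352 ≈ 1687/1711.2428 ≈ 0.9858

r ≈ 0.9858


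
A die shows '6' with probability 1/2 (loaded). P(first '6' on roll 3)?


Geometric: P(X=3) = (1-p)^(k-1)×p = (1/2)^2×1/2 = 1/8

P(X=3) = 1/8 ≈ 12.50%


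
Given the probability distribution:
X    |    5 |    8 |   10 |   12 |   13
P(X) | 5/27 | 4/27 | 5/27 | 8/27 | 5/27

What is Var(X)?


E[X] = 268/27
E[X²] = 2878/27
Var(X) = E[X²] - (E[X])² = 2878/27 - 71824/729 = 5882/729

Var(X) = 5882/729 ≈ 8.0686


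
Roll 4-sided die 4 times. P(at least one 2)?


P(no 2)^4 = (3/4)^4 = 81/256
P(≥1) = 1 - 81/256 = 175/256

P = 175/256 ≈ 68.36%


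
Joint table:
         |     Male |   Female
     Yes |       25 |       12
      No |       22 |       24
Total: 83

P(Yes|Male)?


P(Yes|Male) = 25/(25+22) = 25/47

P = 25/47 ≈ 53.19%


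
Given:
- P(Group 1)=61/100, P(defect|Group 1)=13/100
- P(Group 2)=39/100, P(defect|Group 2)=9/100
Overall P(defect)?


P(B) = Σ P(B|Aᵢ)×P(Aᵢ)
  13/100×61/100 = 793/10000
  9/100×39/100 = 351/10000
Sum = 143/1250

P(defect) = 143/1250 ≈ 11.44%


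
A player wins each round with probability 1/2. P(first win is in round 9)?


Geometric: P(X=9) = (1-p)^(k-1)×p = (1/2)^8×1/2 = 1/512

P(X=9) = 1/512 ≈ 0.20%


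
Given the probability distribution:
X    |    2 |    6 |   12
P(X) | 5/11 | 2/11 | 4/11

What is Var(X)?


E[X] = 70/11
E[X²] = 668/11
Var(X) = E[X²] - (E[X])² = 668/11 - 4900/121 = 2448/121

Var(X) = 2448/121 ≈ 20.2314


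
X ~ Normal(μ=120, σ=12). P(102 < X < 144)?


z₁=(102-120)/12=-1.5, z₂=(144-120)/12=2.0
P = Φ(2.0) - Φ(-1.5) = 0.977250 - 0.066807 = 0.910443 ≈ 0.9104

P(102 < X < 144) ≈ 0.9104


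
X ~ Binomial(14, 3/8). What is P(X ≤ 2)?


P(X ≤ 2) = Σ P(X=i) for i=0..2
P(X=0) = 6103515625/4398046511104
P(X=1) = 25634765625/2199023255552
P(X=2) = 199951171875/4398046511104
Sum = 128662109375/2199023255552

P(X ≤ 2) = 128662109375/2199023255552 ≈ 5.85%


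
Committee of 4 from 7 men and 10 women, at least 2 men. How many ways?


Count by #men:
  2M,2W: C(7,2)×C(10,2)=945
  3M,1W: C(7,3)×C(10,1)=350
  4M,0W: C(7,4)×C(10,0)=35
Total = 1330

1330


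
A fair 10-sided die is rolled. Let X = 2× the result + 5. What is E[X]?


E[die] = (1+10)/2 = 11/2
E[X] = 2×11/2 + 5 = 16

E[X] = 16


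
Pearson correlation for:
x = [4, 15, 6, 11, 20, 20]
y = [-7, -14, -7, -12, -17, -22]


n=6, Σx=76, Σy=-79, Σxy=-1192, Σx²=1198, Σy²=1211
r = (6×(-1192) - 76×(-79))/√((6×1198 - 76²)(6×1211 - (-79)²))
= -1148/√(1412×1025) = -1148/√1447300 ≈ -1148/1203.0378 ≈ -0.9543

r ≈ -0.9543


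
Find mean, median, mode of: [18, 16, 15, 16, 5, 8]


Sorted: [5, 8, 15, 16, 16, 18]
Mean = 78/6 = 13
Median = 31/2
Freq: {18: 1, 16: 2, 15: 1, 5: 1, 8: 1}
Mode: [16]

Mean=13, Median=31/2, Mode=16


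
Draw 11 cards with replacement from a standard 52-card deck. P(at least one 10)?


P(not a 10) = 48/52 = 12/13
P(none in 11 draws) = (12/13)^11 = 743008370688/1792160394037
P(≥1 10) = 1 - 743008370688/1792160394037 = 1049152023349/1792160394037

P = 1049152023349/1792160394037 ≈ 58.54%


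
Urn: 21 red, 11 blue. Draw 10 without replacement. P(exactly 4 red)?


Hypergeometric: C(21,4)×C(11,6)/C(32,10)
= 5985×462/64512240 = 92169/2150408

P(X=4) = 92169/2150408 ≈ 4.29%


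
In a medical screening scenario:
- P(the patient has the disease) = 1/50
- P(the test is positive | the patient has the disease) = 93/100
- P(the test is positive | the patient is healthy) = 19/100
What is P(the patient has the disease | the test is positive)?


Using Bayes' theorem:
P(A|B) = P(B|A)·P(A) / P(B)

P(the test is positive) = 93/100 × 1/50 + 19/100 × 49/50
= 93/5000 + 931/5000 = 128/625

P(the patient has the disease|the test is positive) = (93/5000) / (128/625) = 93/1024

P(the patient has the disease|the test is positive) = 93/1024 ≈ 9.08%


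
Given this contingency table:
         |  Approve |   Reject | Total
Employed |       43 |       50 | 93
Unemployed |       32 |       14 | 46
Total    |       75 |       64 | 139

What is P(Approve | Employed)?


P(Approve | Employed) = 43/(43+50) = 43/93

P(Approve|Employed) = 43/93 ≈ 46.24%


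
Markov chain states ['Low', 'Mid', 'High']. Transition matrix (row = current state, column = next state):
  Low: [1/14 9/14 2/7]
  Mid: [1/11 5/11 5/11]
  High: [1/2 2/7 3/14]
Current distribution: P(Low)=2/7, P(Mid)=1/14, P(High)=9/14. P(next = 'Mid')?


P(next=Mid) = Σᵢ P(now=i)×P(i→Mid)
= 2/7×9/14 + 1/14×5/11 + 9/14×2/7
= 9/49 + 5/154 + 9/49 = 431/1078

P = 431/1078 ≈ 0.3998


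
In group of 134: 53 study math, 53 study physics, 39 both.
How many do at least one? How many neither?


|A∪B| = 53+53-39 = 67
Neither = 134-67 = 67

At least one: 67; Neither: 67


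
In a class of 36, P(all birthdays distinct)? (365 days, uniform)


P(all different) = Π(365-i)/365 for i=0..35
= (365/365)×(364/365)×...×(330/365)
= 0.167818

P ≈ 0.1678 ≈ 16.78%


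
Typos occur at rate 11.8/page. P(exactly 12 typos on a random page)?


Poisson(λ=11.8): P(X=12) = e^(-λ)×λ^k/k!
= e^(-11.8) × 11.8^12 / 12!
≈ 7.504557915e-06 × 7.28759262511e+12 / 479001600 ≈ 0.114175

P(X=12) ≈ 0.114175 ≈ 11.42%


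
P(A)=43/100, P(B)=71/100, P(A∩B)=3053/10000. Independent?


P(A)×P(B) = 3053/10000
P(A∩B) = 3053/10000
Equal ✓ → Independent

Yes, independent


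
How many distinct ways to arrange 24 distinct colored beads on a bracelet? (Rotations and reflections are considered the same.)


Free circular arrangements: rotations and reflections both identified.
(n-1)!/2 = 23!/2 = 25852016738884976640000/2 = 12926008369442488320000

12926008369442488320000


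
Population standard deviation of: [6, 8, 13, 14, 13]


Mean = 54/5
  (6-54/5)²=576/25
  (8-54/5)²=196/25
  (13-54/5)²=121/25
  (14-54/5)²=256/25
  (13-54/5)²=121/25
Σ(x-μ)² = 254/5
σ² = (254/5)/5 = 254/25

σ = √(254/25) ≈ 3.1875


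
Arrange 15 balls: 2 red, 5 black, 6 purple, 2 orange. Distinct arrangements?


15!/(2!×5!×6!×2!) = 3783780

3783780


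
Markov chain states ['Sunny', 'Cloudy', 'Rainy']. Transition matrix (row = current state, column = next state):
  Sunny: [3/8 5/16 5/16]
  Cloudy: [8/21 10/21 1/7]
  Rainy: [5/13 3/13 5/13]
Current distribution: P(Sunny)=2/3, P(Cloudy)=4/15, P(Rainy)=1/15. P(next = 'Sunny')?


P(next=Sunny) = Σᵢ P(now=i)×P(i→Sunny)
= 2/3×3/8 + 4/15×8/21 + 1/15×5/13
= 1/4 + 32/315 + 1/39 = 6179/16380

P = 6179/16380 ≈ 0.3772


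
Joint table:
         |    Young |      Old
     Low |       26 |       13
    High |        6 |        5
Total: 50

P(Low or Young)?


P(Low∨Young) = P(Low) + P(Young) - P(Low∧Young)
= (39 + 32 - 26)/50 = 45/50 = 9/10

P = 9/10 ≈ 90.00%


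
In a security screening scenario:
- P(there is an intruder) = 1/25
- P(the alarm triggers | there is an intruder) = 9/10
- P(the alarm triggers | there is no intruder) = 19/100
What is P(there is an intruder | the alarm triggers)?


Using Bayes' theorem:
P(A|B) = P(B|A)·P(A) / P(B)

P(the alarm triggers) = 9/10 × 1/25 + 19/100 × 24/25
= 9/250 + 114/625 = 273/1250

P(there is an intruder|the alarm triggers) = (9/250) / (273/1250) = 15/91

P(there is an intruder|the alarm triggers) = 15/91 ≈ 16.48%


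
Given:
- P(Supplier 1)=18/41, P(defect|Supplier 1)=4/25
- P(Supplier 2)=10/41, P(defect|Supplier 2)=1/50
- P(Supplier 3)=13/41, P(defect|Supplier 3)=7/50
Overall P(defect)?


P(B) = Σ P(B|Aᵢ)×P(Aᵢ)
  4/25×18/41 = 72/1025
  1/50×10/41 = 1/205
  7/50×13/41 = 91/2050
Sum = 49/410

P(defect) = 49/410 ≈ 11.95%


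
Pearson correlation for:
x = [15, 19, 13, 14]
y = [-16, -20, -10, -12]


n=4, Σx=61, Σy=-58, Σxy=-918, Σx²=951, Σy²=900
r = (4×(-918) - 61×(-58))/√((4×951 - 61²)(4×900 - (-58)²))
= -134/√(83×236) = -134/√19588 ≈ -134/139.9571 ≈ -0.9574

r ≈ -0.9574


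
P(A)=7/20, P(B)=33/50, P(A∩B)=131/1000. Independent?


P(A)×P(B) = 231/1000
P(A∩B) = 131/1000
Not equal → NOT independent

No, not independent


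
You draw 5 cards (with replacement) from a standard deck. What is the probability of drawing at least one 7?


P(not a 7) = 48/52 = 12/13
P(none in 5 draws) = (12/13)^5 = 248832/371293
P(≥1 7) = 1 - 248832/371293 = 122461/371293

P = 122461/371293 ≈ 32.98%


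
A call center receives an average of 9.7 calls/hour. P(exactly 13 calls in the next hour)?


Poisson(λ=9.7): P(X=13) = e^(-λ)×λ^k/k!
= e^(-9.7) × 9.7^13 / 13!
≈ 6.128349505e-05 × 6.73027090166e+12 / 6227020800 ≈ 0.066236

P(X=13) ≈ 0.066236 ≈ 6.62%


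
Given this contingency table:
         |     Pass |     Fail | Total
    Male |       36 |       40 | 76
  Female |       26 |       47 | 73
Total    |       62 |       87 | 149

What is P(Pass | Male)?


P(Pass | Male) = 36/(36+40) = 36/76 = 9/19

P(Pass|Male) = 9/19 ≈ 47.37%


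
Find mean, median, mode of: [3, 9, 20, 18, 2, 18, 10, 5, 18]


Sorted: [2, 3, 5, 9, 10, 18, 18, 18, 20]
Mean = 103/9
Median = 10
Freq: {3: 1, 9: 1, 20: 1, 18: 3, 2: 1, 10: 1, 5: 1}
Mode: [18]

Mean=103/9, Median=10, Mode=18


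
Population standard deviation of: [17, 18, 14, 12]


Mean = 61/4
  (17-61/4)²=49/16
  (18-61/4)²=121/16
  (14-61/4)²=25/16
  (12-61/4)²=169/16
Σ(x-μ)² = 91/4
σ² = (91/4)/4 = 91/16

σ = √(91/16) ≈ 2.3848


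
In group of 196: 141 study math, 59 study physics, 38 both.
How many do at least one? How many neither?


|A∪B| = 141+59-38 = 162
Neither = 196-162 = 34

At least one: 162; Neither: 34


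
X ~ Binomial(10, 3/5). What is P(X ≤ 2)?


P(X ≤ 2) = Σ P(X=i) for i=0..2
P(X=0) = 1024/9765625
P(X=1) = 3072/1953125
P(X=2) = 20736/1953125
Sum = 120064/9765625

P(X ≤ 2) = 120064/9765625 ≈ 1.23%


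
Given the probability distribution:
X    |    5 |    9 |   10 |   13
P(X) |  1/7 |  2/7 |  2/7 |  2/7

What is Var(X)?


E[X] = 69/7
E[X²] = 725/7
Var(X) = E[X²] - (E[X])² = 725/7 - 4761/49 = 314/49

Var(X) = 314/49 ≈ 6.4082


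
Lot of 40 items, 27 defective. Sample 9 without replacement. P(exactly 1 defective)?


Hypergeometric: C(27,1)×C(13,8)/C(40,9)
= 27×1287/273438880 = 243/1912160

P(X=1) = 243/1912160 ≈ 0.01%


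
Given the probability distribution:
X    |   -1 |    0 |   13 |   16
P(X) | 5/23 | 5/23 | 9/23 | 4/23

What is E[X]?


E[X] = Σ x·P(X=x)
= (-1)×(5/23) + (0)×(5/23) + (13)×(9/23) + (16)×(4/23)
= 176/23

E[X] = 176/23


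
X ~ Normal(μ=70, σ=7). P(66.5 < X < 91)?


z₁=(66.5-70)/7=-0.5, z₂=(91-70)/7=3.0
P = Φ(3.0) - Φ(-0.5) = 0.998650 - 0.308538 = 0.690112 ≈ 0.6901

P(66.5 < X < 91) ≈ 0.6901


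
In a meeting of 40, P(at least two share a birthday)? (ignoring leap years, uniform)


P(all different) = Π(365-i)/365 for i=0..39
= 0.108768
P(match) = 1 - 0.108768 = 0.891232

P ≈ 0.8912 ≈ 89.12%


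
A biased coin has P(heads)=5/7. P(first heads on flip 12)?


Geometric: P(X=12) = (1-p)^(k-1)×p = (2/7)^11×5/7 = 10240/13841287201

P(X=12) = 10240/13841287201 ≈ 0.00%


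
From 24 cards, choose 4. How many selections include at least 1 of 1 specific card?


Complement: C(24,4) - C(23,4) = 10626 - 8855 = 1771

1771


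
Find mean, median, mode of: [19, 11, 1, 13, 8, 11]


Sorted: [1, 8, 11, 11, 13, 19]
Mean = 63/6 = 21/2
Median = 11
Freq: {19: 1, 11: 2, 1: 1, 13: 1, 8: 1}
Mode: [11]

Mean=21/2, Median=11, Mode=11


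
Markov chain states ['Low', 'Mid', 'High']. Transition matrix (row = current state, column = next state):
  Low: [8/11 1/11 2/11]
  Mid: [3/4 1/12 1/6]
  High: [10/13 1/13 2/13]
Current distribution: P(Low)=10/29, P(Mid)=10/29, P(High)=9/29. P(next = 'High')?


P(next=High) = Σᵢ P(now=i)×P(i→High)
= 10/29×2/11 + 10/29×1/6 + 9/29×2/13
= 20/319 + 5/87 + 18/377 = 2089/12441

P = 2089/12441 ≈ 0.1679


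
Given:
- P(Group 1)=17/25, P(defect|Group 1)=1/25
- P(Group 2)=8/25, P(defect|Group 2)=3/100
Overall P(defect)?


P(B) = Σ P(B|Aᵢ)×P(Aᵢ)
  1/25×17/25 = 17/625
  3/100×8/25 = 6/625
Sum = 23/625

P(defect) = 23/625 ≈ 3.68%


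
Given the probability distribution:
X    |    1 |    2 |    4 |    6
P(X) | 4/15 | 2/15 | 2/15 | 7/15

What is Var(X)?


E[X] = 58/15
E[X²] = 296/15
Var(X) = E[X²] - (E[X])² = 296/15 - 3364/225 = 1076/225

Var(X) = 1076/225 ≈ 4.7822


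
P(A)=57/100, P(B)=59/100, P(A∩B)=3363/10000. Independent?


P(A)×P(B) = 3363/10000
P(A∩B) = 3363/10000
Equal ✓ → Independent

Yes, independent


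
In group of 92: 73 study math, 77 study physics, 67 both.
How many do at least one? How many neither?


|A∪B| = 73+77-67 = 83
Neither = 92-83 = 9

At least one: 83; Neither: 9


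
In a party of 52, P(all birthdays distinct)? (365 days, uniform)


P(all different) = Π(365-i)/365 for i=0..51
= (365/365)×(364/365)×...×(314/365)
= 0.021995

P ≈ 0.0220 ≈ 2.20%


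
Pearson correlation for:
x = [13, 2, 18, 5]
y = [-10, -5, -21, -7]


n=4, Σx=38, Σy=-43, Σxy=-553, Σx²=522, Σy²=615
r = (4×(-553) - 38×(-43))/√((4×522 - 38²)(4×615 - (-43)²))
= -578/√(644×611) = -578/√393484 ≈ -578/627.2830 ≈ -0.9214

r ≈ -0.9214


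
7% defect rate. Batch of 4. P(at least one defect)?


P(all good) = (93/100)^4 = 74805201/100000000
P(≥1 defect) = 25194799/100000000

P = 25194799/100000000 ≈ 25.19%


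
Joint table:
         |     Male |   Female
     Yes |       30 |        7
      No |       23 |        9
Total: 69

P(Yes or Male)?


P(Yes∨Male) = P(Yes) + P(Male) - P(Yes∧Male)
= (37 + 53 - 30)/69 = 60/69 = 20/23

P = 20/23 ≈ 86.96%


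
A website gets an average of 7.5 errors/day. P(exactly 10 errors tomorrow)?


Poisson(λ=7.5): P(X=10) = e^(-λ)×λ^k/k!
= e^(-7.5) × 7.5^10 / 10!
≈ 0.0005530843701 × 563135147.095 / 3628800 ≈ 0.085830

P(X=10) ≈ 0.085830 ≈ 8.58%


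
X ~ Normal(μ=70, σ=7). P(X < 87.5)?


z = (87.5-70)/7 = 2.5
P(Z < 2.5) = 0.9938

P(X < 87.5) ≈ 0.9938


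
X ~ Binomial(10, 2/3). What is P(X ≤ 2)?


P(X ≤ 2) = Σ P(X=i) for i=0..2
P(X=0) = 1/59049
P(X=1) = 20/59049
P(X=2) = 20/6561
Sum = 67/19683

P(X ≤ 2) = 67/19683 ≈ 0.34%


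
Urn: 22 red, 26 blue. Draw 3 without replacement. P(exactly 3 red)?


Hypergeometric: C(22,3)×C(26,0)/C(48,3)
= 1540×1/17296 = 385/4324

P(X=3) = 385/4324 ≈ 8.90%


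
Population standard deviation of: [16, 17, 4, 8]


Mean = 45/4
  (16-45/4)²=361/16
  (17-45/4)²=529/16
  (4-45/4)²=841/16
  (8-45/4)²=169/16
Σ(x-μ)² = 475/4
σ² = (475/4)/4 = 475/16

σ = √(475/16) ≈ 5.4486


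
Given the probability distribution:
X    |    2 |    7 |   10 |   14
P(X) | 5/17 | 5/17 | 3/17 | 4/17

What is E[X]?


E[X] = Σ x·P(X=x)
= (2)×(5/17) + (7)×(5/17) + (10)×(3/17) + (14)×(4/17)
= 131/17

E[X] = 131/17


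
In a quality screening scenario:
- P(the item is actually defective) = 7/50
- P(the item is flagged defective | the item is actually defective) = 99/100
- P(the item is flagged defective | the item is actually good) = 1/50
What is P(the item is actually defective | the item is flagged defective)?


Using Bayes' theorem:
P(A|B) = P(B|A)·P(A) / P(B)

P(the item is flagged defective) = 99/100 × 7/50 + 1/50 × 43/50
= 693/5000 + 43/2500 = 779/5000

P(the item is actually defective|the item is flagged defective) = (693/5000) / (779/5000) = 693/779

P(the item is actually defective|the item is flagged defective) = 693/779 ≈ 88.96%


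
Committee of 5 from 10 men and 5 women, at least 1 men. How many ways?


Count by #men:
  1M,4W: C(10,1)×C(5,4)=50
  2M,3W: C(10,2)×C(5,3)=450
  3M,2W: C(10,3)×C(5,2)=1200
  4M,1W: C(10,4)×C(5,1)=1050
  5M,0W: C(10,5)×C(5,0)=252
Total = 3002

3002


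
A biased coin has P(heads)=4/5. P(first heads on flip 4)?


Geometric: P(X=4) = (1-p)^(k-1)×p = (1/5)^3×4/5 = 4/625

P(X=4) = 4/625 ≈ 0.64%


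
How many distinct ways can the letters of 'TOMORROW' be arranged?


Letters: 8, freq: {'T': 1, 'O': 3, 'M': 1, 'R': 2, 'W': 1}
8!/(1!×3!×1!×2!×1!) = 40320/12 = 3360

3360


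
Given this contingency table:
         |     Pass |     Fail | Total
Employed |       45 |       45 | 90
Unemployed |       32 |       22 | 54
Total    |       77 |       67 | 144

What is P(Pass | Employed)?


P(Pass | Employed) = 45/(45+45) = 45/90 = 1/2

P(Pass|Employed) = 1/2 ≈ 50.00%


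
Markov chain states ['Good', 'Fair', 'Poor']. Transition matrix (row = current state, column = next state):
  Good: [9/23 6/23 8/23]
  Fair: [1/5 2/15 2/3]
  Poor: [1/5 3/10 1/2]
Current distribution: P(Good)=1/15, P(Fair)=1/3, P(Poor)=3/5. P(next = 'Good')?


P(next=Good) = Σᵢ P(now=i)×P(i→Good)
= 1/15×9/23 + 1/3×1/5 + 3/5×1/5
= 3/115 + 1/15 + 3/25 = 367/1725

P = 367/1725 ≈ 0.2128


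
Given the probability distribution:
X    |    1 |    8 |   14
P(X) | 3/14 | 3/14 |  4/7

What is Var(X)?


E[X] = 139/14
E[X²] = 1763/14
Var(X) = E[X²] - (E[X])² = 1763/14 - 19321/196 = 5361/196

Var(X) = 5361/196 ≈ 27.3520


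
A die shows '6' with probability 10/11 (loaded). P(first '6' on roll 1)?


Geometric: P(X=1) = (1-p)^(k-1)×p = (1/11)^0×10/11 = 10/11

P(X=1) = 10/11 ≈ 90.91%


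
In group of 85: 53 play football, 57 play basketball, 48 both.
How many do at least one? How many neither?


|A∪B| = 53+57-48 = 62
Neither = 85-62 = 23

At least one: 62; Neither: 23


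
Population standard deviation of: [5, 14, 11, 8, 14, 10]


Mean = 62/6 = 31/3
  (5-31/3)²=256/9
  (14-31/3)²=121/9
  (11-31/3)²=4/9
  (8-31/3)²=49/9
  (14-31/3)²=121/9
  (10-31/3)²=1/9
Σ(x-μ)² = 184/3
σ² = (184/3)/6 = 92/9

σ = √(92/9) ≈ 3.1972


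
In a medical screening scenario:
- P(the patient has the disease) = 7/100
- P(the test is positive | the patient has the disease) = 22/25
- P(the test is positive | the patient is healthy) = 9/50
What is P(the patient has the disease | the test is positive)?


Using Bayes' theorem:
P(A|B) = P(B|A)·P(A) / P(B)

P(the test is positive) = 22/25 × 7/100 + 9/50 × 93/100
= 77/1250 + 837/5000 = 229/1000

P(the patient has the disease|the test is positive) = (77/1250) / (229/1000) = 308/1145

P(the patient has the disease|the test is positive) = 308/1145 ≈ 26.90%


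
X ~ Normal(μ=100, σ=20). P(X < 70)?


z = (70-100)/20 = -1.5
P(Z < -1.5) = 0.0668

P(X < 70) ≈ 0.0668


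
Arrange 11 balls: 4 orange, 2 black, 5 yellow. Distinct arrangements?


11!/(4!×2!×5!) = 6930

6930


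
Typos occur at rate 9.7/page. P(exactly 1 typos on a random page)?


Poisson(λ=9.7): P(X=1) = e^(-λ)×λ^k/k!
= e^(-9.7) × 9.7^1 / 1!
≈ 6.128349505e-05 × 9.7 / 1 ≈ 0.000594

P(X=1) ≈ 0.000594 ≈ 0.06%


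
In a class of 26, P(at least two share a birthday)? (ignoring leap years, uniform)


P(all different) = Π(365-i)/365 for i=0..25
= 0.401759
P(match) = 1 - 0.401759 = 0.598241

P ≈ 0.5982 ≈ 59.82%


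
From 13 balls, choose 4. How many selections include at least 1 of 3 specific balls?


Complement: C(13,4) - C(10,4) = 715 - 210 = 505

505


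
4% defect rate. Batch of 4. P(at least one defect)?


P(all good) = (24/25)^4 = 331776/390625
P(≥1 defect) = 58849/390625

P = 58849/390625 ≈ 15.07%


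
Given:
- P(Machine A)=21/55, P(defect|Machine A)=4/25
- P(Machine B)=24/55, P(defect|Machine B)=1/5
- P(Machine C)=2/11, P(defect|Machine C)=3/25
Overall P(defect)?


P(B) = Σ P(B|Aᵢ)×P(Aᵢ)
  4/25×21/55 = 84/1375
  1/5×24/55 = 24/275
  3/25×2/11 = 6/275
Sum = 234/1375

P(defect) = 234/1375 ≈ 17.02%


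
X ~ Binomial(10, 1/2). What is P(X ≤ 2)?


P(X ≤ 2) = Σ P(X=i) for i=0..2
P(X=0) = 1/1024
P(X=1) = 5/512
P(X=2) = 45/1024
Sum = 7/128

P(X ≤ 2) = 7/128 ≈ 5.47%


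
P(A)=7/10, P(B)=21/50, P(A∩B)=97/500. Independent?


P(A)×P(B) = 147/500
P(A∩B) = 97/500
Not equal → NOT independent

No, not independent


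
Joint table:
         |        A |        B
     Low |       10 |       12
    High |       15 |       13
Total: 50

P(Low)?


P(Low) = (10+12)/50 = 22/50 = 11/25

P(Low) = 11/25 ≈ 44.00%


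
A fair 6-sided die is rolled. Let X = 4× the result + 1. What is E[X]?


E[die] = (1+6)/2 = 7/2
E[X] = 4×7/2 + 1 = 15

E[X] = 15


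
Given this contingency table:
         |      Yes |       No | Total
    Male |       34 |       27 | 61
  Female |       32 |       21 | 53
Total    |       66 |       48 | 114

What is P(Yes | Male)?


P(Yes | Male) = 34/(34+27) = 34/61

P(Yes|Male) = 34/61 ≈ 55.74%
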